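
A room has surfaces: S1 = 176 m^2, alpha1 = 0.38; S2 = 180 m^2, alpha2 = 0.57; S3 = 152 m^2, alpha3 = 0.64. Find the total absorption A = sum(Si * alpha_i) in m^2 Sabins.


176 * 0.38 = 66.88
180 * 0.57 = 102.6
152 * 0.64 = 97.28
A_total = 66.88 + 102.6 + 97.28 = 266.76 m^2


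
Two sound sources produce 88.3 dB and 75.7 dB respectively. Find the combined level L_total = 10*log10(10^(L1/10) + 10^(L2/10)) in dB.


10^(88.3/10) = 6.76083e+08
10^(75.7/10) = 3.71535e+07
Sum = 6.76083e+08 + 3.71535e+07 = 7.13236e+08
L_total = 10*log10(7.13236e+08) = 88.532 dB


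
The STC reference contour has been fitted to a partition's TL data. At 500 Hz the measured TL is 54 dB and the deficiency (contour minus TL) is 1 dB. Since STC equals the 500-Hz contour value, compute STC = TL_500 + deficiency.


By ASTM E413, STC = value of the fitted reference contour at 500 Hz.
Contour value at 500 Hz = TL_500 + deficiency = 54 + 1 = 55
STC = 55


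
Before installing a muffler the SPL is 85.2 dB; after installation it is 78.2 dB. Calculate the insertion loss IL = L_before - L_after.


Insertion loss = SPL without muffler - SPL with muffler
IL = 85.2 - 78.2 = 7 dB


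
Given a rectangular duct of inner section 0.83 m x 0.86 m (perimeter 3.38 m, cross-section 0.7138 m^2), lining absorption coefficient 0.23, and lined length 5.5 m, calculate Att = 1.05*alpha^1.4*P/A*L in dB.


alpha^1.4 = 0.23^1.4 = 0.127767
Attenuation rate = 1.05 * alpha^1.4 * P / A
= 1.05 * 0.127767 * 3.38 / 0.7138 = 0.635255 dB/m
Total Att = 0.635255 * 5.5 = 3.4939 dB


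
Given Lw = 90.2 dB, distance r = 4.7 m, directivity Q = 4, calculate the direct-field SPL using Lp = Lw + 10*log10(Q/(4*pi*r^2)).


4*pi*r^2 = 4*pi*4.7^2 = 277.591 m^2
Q / (4*pi*r^2) = 4 / 277.591 = 0.0144097
Lp = 90.2 + 10*log10(0.0144097) = 71.787 dB


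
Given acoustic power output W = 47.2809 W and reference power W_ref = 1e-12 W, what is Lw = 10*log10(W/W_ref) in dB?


W / W_ref = 47.2809 / 1e-12 = 4.72809e+13
Lw = 10 * log10(4.72809e+13) = 136.75 dB


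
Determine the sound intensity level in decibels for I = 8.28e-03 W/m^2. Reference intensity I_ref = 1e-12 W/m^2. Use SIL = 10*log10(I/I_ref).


I / I_ref = 8.28e-03 / 1e-12 = 8.28e+09
SIL = 10 * log10(8.28e+09) = 99.18 dB


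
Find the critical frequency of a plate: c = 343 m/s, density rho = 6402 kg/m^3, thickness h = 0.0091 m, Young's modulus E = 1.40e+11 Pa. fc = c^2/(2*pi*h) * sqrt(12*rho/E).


12*rho/E = 12*6402/1.40e+11 = 5.48743e-07
sqrt(12*rho/E) = sqrt(5.48743e-07) = 0.000740772
c^2/(2*pi*h) = 343^2/(2*pi*0.0091) = 2.05763e+06
fc = 2.05763e+06 * 0.000740772 = 1524.2 Hz


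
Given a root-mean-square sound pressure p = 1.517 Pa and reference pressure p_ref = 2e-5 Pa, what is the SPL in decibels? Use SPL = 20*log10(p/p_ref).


p / p_ref = 1.517 / 2e-5 = 75850
SPL = 20 * log10(75850) = 97.599 dB


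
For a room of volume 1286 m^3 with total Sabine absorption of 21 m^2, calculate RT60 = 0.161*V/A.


RT60 = 0.161 * 1286 / 21 = 9.8593 s


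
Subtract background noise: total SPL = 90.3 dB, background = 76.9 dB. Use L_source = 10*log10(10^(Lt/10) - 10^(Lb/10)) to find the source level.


10^(90.3/10) = 1.07152e+09
10^(76.9/10) = 4.89779e+07
Difference = 1.07152e+09 - 4.89779e+07 = 1.02254e+09
L_source = 10*log10(1.02254e+09) = 90.097 dB


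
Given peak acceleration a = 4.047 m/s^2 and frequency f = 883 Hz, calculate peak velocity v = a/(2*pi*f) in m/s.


omega = 2*pi*f = 2*pi*883 = 5548.05 rad/s
v = a / omega = 4.047 / 5548.05 = 0.00072945 m/s


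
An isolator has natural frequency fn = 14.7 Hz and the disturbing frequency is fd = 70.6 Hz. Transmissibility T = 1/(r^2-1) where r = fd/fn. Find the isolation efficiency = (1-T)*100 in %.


r = 70.6 / 14.7 = 4.80272
r^2 - 1 = 4.80272^2 - 1 = 22.0661
T = 1/22.0661 = 0.0453184
Efficiency = (1 - 0.0453184)*100 = 95.468 %


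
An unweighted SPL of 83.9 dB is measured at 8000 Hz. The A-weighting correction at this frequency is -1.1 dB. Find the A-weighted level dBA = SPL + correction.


A-weighting table: 8000 Hz -> -1.1 dB correction
SPL_A = SPL + correction = 83.9 + (-1.1) = 82.8 dBA


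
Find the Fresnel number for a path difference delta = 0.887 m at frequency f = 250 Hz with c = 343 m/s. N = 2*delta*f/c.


N = 2*delta*f/c = 2*delta/lambda, where lambda = c/f
lambda = 343 / 250 = 1.372 m
N = 2 * 0.887 / 1.372 = 1.293


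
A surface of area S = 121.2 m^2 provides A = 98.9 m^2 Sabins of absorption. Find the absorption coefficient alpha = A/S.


Absorption coefficient = absorbed power / incident power
alpha = A / S = 98.9 / 121.2 = 0.81601


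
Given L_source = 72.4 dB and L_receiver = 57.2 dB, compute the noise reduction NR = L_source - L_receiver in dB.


NR = L_source - L_receiver (difference between source and receiving room levels)
NR = 72.4 - 57.2 = 15.2 dB


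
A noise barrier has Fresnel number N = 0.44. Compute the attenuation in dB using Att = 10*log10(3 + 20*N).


3 + 20*N = 3 + 20*0.44 = 11.8
Att = 10*log10(11.8) = 10.719 dB


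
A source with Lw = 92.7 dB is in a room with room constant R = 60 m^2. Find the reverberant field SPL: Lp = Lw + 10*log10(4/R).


4/R = 4/60 = 0.0666667
Lp = 92.7 + 10*log10(0.0666667) = 80.939 dB


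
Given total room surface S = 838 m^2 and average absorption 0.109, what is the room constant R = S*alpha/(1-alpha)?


R = 838 * 0.109 / (1 - 0.109) = 102.52 m^2


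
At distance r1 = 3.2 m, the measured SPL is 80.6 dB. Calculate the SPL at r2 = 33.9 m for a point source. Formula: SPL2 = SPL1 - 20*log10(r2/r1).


r2/r1 = 33.9/3.2 = 10.5937
Correction = 20*log10(10.5937) = 20.501 dB
SPL2 = 80.6 - 20.501 = 60.099 dB


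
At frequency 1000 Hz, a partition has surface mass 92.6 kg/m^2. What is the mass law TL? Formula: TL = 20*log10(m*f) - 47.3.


m * f = 92.6 * 1000 = 92600
20*log10(92600) = 99.3322 dB
TL = 99.3322 - 47.3 = 52.032 dB


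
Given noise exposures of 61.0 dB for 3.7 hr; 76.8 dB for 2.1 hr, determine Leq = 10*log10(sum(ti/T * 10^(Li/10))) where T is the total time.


T_total = 3.7 + 2.1 = 5.8 hr
(3.7/5.8) * 10^(61.0/10) = 803108
(2.1/5.8) * 10^(76.8/10) = 1.73297e+07
Sum = 803108 + 1.73297e+07 = 1.81328e+07
Leq = 10*log10(1.81328e+07) = 72.585 dB


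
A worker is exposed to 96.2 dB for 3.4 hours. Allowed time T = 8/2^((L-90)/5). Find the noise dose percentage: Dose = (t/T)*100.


T_allowed = 8 / 2^((96.2 - 90)/5) = 3.38698 hr
Dose = 3.4 / 3.38698 * 100 = 100.38 %


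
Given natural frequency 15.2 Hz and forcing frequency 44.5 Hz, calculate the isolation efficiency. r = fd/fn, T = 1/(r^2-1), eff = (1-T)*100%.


r = 44.5 / 15.2 = 2.92763
r^2 - 1 = 2.92763^2 - 1 = 7.57102
T = 1/7.57102 = 0.132083
Efficiency = (1 - 0.132083)*100 = 86.792 %


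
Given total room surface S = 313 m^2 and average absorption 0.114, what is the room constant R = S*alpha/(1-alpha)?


R = 313 * 0.114 / (1 - 0.114) = 40.273 m^2


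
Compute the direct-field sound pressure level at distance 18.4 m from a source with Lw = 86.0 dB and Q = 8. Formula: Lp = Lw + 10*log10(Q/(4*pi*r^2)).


4*pi*r^2 = 4*pi*18.4^2 = 4254.47 m^2
Q / (4*pi*r^2) = 8 / 4254.47 = 0.00188038
Lp = 86.0 + 10*log10(0.00188038) = 58.742 dB


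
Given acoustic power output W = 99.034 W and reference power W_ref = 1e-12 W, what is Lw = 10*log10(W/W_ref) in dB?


W / W_ref = 99.034 / 1e-12 = 9.9034e+13
Lw = 10 * log10(9.9034e+13) = 139.96 dB


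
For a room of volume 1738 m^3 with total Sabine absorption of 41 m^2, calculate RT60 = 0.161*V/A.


RT60 = 0.161 * 1738 / 41 = 6.8248 s


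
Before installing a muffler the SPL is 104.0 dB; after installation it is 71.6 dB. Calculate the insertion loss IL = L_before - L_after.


Insertion loss = SPL without muffler - SPL with muffler
IL = 104.0 - 71.6 = 32.4 dB


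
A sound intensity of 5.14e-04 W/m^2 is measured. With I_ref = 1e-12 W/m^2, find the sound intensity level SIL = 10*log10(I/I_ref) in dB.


I / I_ref = 5.14e-04 / 1e-12 = 5.14e+08
SIL = 10 * log10(5.14e+08) = 87.11 dB


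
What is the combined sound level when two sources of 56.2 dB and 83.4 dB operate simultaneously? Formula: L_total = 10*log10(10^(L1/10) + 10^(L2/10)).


10^(56.2/10) = 416869
10^(83.4/10) = 2.18776e+08
Sum = 416869 + 2.18776e+08 = 2.19193e+08
L_total = 10*log10(2.19193e+08) = 83.408 dB


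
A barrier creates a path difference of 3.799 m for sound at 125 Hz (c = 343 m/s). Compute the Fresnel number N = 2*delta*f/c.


N = 2*delta*f/c = 2*delta/lambda, where lambda = c/f
lambda = 343 / 125 = 2.744 m
N = 2 * 3.799 / 2.744 = 2.769


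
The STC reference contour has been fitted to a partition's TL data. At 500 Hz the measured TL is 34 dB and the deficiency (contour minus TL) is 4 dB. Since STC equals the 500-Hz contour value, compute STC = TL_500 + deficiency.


By ASTM E413, STC = value of the fitted reference contour at 500 Hz.
Contour value at 500 Hz = TL_500 + deficiency = 34 + 4 = 38
STC = 38


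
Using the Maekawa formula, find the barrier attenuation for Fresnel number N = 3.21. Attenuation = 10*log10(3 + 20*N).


3 + 20*N = 3 + 20*3.21 = 67.2
Att = 10*log10(67.2) = 18.274 dB


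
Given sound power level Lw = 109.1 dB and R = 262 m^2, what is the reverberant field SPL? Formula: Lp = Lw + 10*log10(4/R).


4/R = 4/262 = 0.0152672
Lp = 109.1 + 10*log10(0.0152672) = 90.938 dB


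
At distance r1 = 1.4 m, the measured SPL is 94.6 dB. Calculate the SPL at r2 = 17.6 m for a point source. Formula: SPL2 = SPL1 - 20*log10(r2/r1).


r2/r1 = 17.6/1.4 = 12.5714
Correction = 20*log10(12.5714) = 21.9877 dB
SPL2 = 94.6 - 21.9877 = 72.612 dB


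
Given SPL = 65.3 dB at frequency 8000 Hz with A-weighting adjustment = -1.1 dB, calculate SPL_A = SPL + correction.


A-weighting table: 8000 Hz -> -1.1 dB correction
SPL_A = SPL + correction = 65.3 + (-1.1) = 64.2 dBA


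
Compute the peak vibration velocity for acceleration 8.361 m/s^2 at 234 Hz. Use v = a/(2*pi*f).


omega = 2*pi*f = 2*pi*234 = 1470.27 rad/s
v = a / omega = 8.361 / 1470.27 = 0.0056867 m/s


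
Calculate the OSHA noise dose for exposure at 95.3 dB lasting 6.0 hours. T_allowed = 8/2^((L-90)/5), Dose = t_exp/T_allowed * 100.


T_allowed = 8 / 2^((95.3 - 90)/5) = 3.83706 hr
Dose = 6.0 / 3.83706 * 100 = 156.37 %


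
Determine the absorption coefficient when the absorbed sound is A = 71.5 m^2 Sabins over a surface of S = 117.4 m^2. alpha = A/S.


Absorption coefficient = absorbed power / incident power
alpha = A / S = 71.5 / 117.4 = 0.60903


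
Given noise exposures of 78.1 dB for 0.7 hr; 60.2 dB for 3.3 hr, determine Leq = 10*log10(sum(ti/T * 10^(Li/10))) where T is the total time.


T_total = 0.7 + 3.3 = 4.0 hr
(0.7/4.0) * 10^(78.1/10) = 1.12989e+07
(3.3/4.0) * 10^(60.2/10) = 863881
Sum = 1.12989e+07 + 863881 = 1.21628e+07
Leq = 10*log10(1.21628e+07) = 70.85 dB


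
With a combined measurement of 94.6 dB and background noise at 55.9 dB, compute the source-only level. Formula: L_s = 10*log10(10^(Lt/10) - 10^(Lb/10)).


10^(94.6/10) = 2.88403e+09
10^(55.9/10) = 389045
Difference = 2.88403e+09 - 389045 = 2.88364e+09
L_source = 10*log10(2.88364e+09) = 94.599 dB


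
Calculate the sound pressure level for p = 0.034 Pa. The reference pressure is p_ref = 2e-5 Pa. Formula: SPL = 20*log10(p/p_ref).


p / p_ref = 0.034 / 2e-5 = 1700
SPL = 20 * log10(1700) = 64.609 dB


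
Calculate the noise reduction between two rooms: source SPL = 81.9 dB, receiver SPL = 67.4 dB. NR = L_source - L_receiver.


NR = L_source - L_receiver (difference between source and receiving room levels)
NR = 81.9 - 67.4 = 14.5 dB


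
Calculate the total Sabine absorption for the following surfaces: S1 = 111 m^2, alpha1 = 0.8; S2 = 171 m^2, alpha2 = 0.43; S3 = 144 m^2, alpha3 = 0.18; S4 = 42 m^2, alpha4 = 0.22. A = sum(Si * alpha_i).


111 * 0.8 = 88.8
171 * 0.43 = 73.53
144 * 0.18 = 25.92
42 * 0.22 = 9.24
A_total = 88.8 + 73.53 + 25.92 + 9.24 = 197.49 m^2


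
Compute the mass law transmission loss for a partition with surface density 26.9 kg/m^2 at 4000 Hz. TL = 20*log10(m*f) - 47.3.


m * f = 26.9 * 4000 = 107600
20*log10(107600) = 100.636 dB
TL = 100.636 - 47.3 = 53.336 dB


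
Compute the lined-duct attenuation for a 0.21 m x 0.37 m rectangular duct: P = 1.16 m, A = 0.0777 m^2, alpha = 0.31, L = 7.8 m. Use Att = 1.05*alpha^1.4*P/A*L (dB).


alpha^1.4 = 0.31^1.4 = 0.194047
Attenuation rate = 1.05 * alpha^1.4 * P / A
= 1.05 * 0.194047 * 1.16 / 0.0777 = 3.04182 dB/m
Total Att = 3.04182 * 7.8 = 23.726 dB


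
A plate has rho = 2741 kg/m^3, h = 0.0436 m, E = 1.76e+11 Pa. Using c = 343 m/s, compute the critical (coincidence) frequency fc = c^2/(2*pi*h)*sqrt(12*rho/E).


12*rho/E = 12*2741/1.76e+11 = 1.86886e-07
sqrt(12*rho/E) = sqrt(1.86886e-07) = 0.000432303
c^2/(2*pi*h) = 343^2/(2*pi*0.0436) = 429459
fc = 429459 * 0.000432303 = 185.66 Hz


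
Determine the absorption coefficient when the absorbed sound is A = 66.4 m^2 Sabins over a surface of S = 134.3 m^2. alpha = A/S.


Absorption coefficient = absorbed power / incident power
alpha = A / S = 66.4 / 134.3 = 0.49442


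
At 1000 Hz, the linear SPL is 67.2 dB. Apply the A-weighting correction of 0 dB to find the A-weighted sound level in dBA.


A-weighting table: 1000 Hz -> 0 dB correction
SPL_A = SPL + correction = 67.2 + (0) = 67.2 dBA


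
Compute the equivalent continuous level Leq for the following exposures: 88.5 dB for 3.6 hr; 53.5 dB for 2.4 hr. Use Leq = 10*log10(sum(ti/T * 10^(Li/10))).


T_total = 3.6 + 2.4 = 6.0 hr
(3.6/6.0) * 10^(88.5/10) = 4.24767e+08
(2.4/6.0) * 10^(53.5/10) = 89548.8
Sum = 4.24767e+08 + 89548.8 = 4.24857e+08
Leq = 10*log10(4.24857e+08) = 86.282 dB


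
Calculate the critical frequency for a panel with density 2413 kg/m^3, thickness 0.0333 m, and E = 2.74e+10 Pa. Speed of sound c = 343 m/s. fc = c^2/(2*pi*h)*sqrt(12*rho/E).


12*rho/E = 12*2413/2.74e+10 = 1.05679e-06
sqrt(12*rho/E) = sqrt(1.05679e-06) = 0.001028
c^2/(2*pi*h) = 343^2/(2*pi*0.0333) = 562295
fc = 562295 * 0.001028 = 578.04 Hz


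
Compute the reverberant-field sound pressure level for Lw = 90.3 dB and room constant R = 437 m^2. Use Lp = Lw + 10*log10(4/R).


4/R = 4/437 = 0.00915332
Lp = 90.3 + 10*log10(0.00915332) = 69.916 dB


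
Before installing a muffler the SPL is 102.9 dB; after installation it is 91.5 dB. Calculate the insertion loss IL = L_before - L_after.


Insertion loss = SPL without muffler - SPL with muffler
IL = 102.9 - 91.5 = 11.4 dB


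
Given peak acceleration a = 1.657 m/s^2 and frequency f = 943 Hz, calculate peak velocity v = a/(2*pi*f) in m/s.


omega = 2*pi*f = 2*pi*943 = 5925.04 rad/s
v = a / omega = 1.657 / 5925.04 = 0.00027966 m/s


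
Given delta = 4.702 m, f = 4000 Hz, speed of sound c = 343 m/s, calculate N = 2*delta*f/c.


N = 2*delta*f/c = 2*delta/lambda, where lambda = c/f
lambda = 343 / 4000 = 0.08575 m
N = 2 * 4.702 / 0.08575 = 109.67


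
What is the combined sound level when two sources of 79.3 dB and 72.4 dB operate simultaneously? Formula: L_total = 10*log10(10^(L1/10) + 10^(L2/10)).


10^(79.3/10) = 8.51138e+07
10^(72.4/10) = 1.7378e+07
Sum = 8.51138e+07 + 1.7378e+07 = 1.02492e+08
L_total = 10*log10(1.02492e+08) = 80.107 dB


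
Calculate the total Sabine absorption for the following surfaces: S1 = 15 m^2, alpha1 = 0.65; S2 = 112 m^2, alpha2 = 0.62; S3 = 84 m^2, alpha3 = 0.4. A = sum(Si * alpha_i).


15 * 0.65 = 9.75
112 * 0.62 = 69.44
84 * 0.4 = 33.6
A_total = 9.75 + 69.44 + 33.6 = 112.79 m^2


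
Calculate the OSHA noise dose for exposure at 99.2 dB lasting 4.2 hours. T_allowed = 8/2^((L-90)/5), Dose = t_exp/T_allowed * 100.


T_allowed = 8 / 2^((99.2 - 90)/5) = 2.23457 hr
Dose = 4.2 / 2.23457 * 100 = 187.96 %


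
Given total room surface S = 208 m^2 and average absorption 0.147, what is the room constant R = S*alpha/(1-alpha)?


R = 208 * 0.147 / (1 - 0.147) = 35.845 m^2


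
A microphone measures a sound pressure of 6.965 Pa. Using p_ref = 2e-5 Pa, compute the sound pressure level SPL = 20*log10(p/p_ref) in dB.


p / p_ref = 6.965 / 2e-5 = 348250
SPL = 20 * log10(348250) = 110.84 dB


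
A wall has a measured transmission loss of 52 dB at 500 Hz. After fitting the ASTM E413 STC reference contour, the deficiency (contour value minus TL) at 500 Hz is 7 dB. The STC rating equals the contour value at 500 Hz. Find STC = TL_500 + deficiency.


By ASTM E413, STC = value of the fitted reference contour at 500 Hz.
Contour value at 500 Hz = TL_500 + deficiency = 52 + 7 = 59
STC = 59


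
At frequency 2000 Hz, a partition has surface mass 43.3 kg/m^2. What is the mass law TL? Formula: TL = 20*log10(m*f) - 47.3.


m * f = 43.3 * 2000 = 86600
20*log10(86600) = 98.7504 dB
TL = 98.7504 - 47.3 = 51.45 dB


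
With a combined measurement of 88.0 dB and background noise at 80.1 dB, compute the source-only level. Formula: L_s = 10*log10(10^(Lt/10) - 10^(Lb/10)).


10^(88.0/10) = 6.30957e+08
10^(80.1/10) = 1.02329e+08
Difference = 6.30957e+08 - 1.02329e+08 = 5.28628e+08
L_source = 10*log10(5.28628e+08) = 87.232 dB


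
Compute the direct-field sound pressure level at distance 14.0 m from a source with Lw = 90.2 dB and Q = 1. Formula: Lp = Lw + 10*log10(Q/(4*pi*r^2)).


4*pi*r^2 = 4*pi*14.0^2 = 2463.01 m^2
Q / (4*pi*r^2) = 1 / 2463.01 = 0.000406007
Lp = 90.2 + 10*log10(0.000406007) = 56.285 dB


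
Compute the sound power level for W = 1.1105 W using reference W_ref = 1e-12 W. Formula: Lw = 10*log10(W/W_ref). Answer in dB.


W / W_ref = 1.1105 / 1e-12 = 1.1105e+12
Lw = 10 * log10(1.1105e+12) = 120.46 dB


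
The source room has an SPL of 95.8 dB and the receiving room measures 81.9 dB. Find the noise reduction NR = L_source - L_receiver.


NR = L_source - L_receiver (difference between source and receiving room levels)
NR = 95.8 - 81.9 = 13.9 dB


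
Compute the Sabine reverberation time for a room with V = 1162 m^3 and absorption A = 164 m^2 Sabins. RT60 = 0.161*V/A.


RT60 = 0.161 * 1162 / 164 = 1.1407 s


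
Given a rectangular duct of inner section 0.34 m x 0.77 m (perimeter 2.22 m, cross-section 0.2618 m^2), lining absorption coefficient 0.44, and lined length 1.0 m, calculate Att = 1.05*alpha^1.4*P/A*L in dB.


alpha^1.4 = 0.44^1.4 = 0.316835
Attenuation rate = 1.05 * alpha^1.4 * P / A
= 1.05 * 0.316835 * 2.22 / 0.2618 = 2.82102 dB/m
Total Att = 2.82102 * 1.0 = 2.821 dB


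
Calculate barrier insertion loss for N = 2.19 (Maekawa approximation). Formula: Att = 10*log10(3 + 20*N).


3 + 20*N = 3 + 20*2.19 = 46.8
Att = 10*log10(46.8) = 16.702 dB


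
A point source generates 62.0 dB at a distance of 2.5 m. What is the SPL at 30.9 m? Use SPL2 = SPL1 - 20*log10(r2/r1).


r2/r1 = 30.9/2.5 = 12.36
Correction = 20*log10(12.36) = 21.8404 dB
SPL2 = 62.0 - 21.8404 = 40.16 dB


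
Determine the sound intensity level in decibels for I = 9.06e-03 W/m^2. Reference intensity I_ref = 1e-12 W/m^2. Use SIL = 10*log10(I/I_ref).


I / I_ref = 9.06e-03 / 1e-12 = 9.06e+09
SIL = 10 * log10(9.06e+09) = 99.571 dB


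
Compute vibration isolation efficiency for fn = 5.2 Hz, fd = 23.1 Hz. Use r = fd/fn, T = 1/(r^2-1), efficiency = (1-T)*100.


r = 23.1 / 5.2 = 4.44231
r^2 - 1 = 4.44231^2 - 1 = 18.7341
T = 1/18.7341 = 0.0533786
Efficiency = (1 - 0.0533786)*100 = 94.662 %


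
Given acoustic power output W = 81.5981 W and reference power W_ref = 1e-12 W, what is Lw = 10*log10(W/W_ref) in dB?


W / W_ref = 81.5981 / 1e-12 = 8.15981e+13
Lw = 10 * log10(8.15981e+13) = 139.12 dB


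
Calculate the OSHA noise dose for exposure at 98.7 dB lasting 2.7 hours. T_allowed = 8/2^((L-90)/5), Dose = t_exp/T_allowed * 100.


T_allowed = 8 / 2^((98.7 - 90)/5) = 2.39496 hr
Dose = 2.7 / 2.39496 * 100 = 112.74 %


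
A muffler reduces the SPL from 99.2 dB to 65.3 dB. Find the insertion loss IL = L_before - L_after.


Insertion loss = SPL without muffler - SPL with muffler
IL = 99.2 - 65.3 = 33.9 dB


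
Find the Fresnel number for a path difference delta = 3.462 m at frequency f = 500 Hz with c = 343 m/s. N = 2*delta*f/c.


N = 2*delta*f/c = 2*delta/lambda, where lambda = c/f
lambda = 343 / 500 = 0.686 m
N = 2 * 3.462 / 0.686 = 10.093


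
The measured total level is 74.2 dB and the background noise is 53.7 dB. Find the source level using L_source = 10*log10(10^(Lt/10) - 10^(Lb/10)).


10^(74.2/10) = 2.63027e+07
10^(53.7/10) = 234423
Difference = 2.63027e+07 - 234423 = 2.60683e+07
L_source = 10*log10(2.60683e+07) = 74.161 dB


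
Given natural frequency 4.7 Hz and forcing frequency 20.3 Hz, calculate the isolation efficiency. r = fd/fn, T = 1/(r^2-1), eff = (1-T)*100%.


r = 20.3 / 4.7 = 4.31915
r^2 - 1 = 4.31915^2 - 1 = 17.6551
T = 1/17.6551 = 0.0566409
Efficiency = (1 - 0.0566409)*100 = 94.336 %


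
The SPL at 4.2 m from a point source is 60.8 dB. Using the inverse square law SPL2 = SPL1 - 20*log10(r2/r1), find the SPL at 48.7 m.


r2/r1 = 48.7/4.2 = 11.5952
Correction = 20*log10(11.5952) = 21.2856 dB
SPL2 = 60.8 - 21.2856 = 39.514 dB


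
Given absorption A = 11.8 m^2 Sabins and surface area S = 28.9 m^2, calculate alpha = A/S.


Absorption coefficient = absorbed power / incident power
alpha = A / S = 11.8 / 28.9 = 0.4083


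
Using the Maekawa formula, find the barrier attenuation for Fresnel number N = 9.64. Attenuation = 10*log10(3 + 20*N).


3 + 20*N = 3 + 20*9.64 = 195.8
Att = 10*log10(195.8) = 22.918 dB


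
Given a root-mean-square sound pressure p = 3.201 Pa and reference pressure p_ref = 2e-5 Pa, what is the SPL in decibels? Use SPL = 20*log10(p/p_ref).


p / p_ref = 3.201 / 2e-5 = 160050
SPL = 20 * log10(160050) = 104.09 dB


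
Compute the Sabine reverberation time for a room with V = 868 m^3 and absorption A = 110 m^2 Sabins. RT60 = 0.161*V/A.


RT60 = 0.161 * 868 / 110 = 1.2704 s


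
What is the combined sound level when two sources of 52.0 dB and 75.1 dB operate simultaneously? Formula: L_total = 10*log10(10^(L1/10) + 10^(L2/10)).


10^(52.0/10) = 158489
10^(75.1/10) = 3.23594e+07
Sum = 158489 + 3.23594e+07 = 3.25179e+07
L_total = 10*log10(3.25179e+07) = 75.121 dB


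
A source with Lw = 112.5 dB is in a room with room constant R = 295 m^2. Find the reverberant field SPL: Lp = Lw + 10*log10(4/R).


4/R = 4/295 = 0.0135593
Lp = 112.5 + 10*log10(0.0135593) = 93.822 dB


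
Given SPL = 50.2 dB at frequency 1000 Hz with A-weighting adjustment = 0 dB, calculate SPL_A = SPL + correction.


A-weighting table: 1000 Hz -> 0 dB correction
SPL_A = SPL + correction = 50.2 + (0) = 50.2 dBA


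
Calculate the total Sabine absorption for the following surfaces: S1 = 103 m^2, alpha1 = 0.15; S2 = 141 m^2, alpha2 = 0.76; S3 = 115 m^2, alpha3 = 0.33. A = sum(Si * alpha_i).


103 * 0.15 = 15.45
141 * 0.76 = 107.16
115 * 0.33 = 37.95
A_total = 15.45 + 107.16 + 37.95 = 160.56 m^2


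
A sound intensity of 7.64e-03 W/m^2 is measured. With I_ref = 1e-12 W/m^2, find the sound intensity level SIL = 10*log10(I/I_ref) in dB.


I / I_ref = 7.64e-03 / 1e-12 = 7.64e+09
SIL = 10 * log10(7.64e+09) = 98.831 dB


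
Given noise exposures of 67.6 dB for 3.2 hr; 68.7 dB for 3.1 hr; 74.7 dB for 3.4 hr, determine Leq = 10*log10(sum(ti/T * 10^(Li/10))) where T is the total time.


T_total = 3.2 + 3.1 + 3.4 = 9.7 hr
(3.2/9.7) * 10^(67.6/10) = 1.89836e+06
(3.1/9.7) * 10^(68.7/10) = 2.36914e+06
(3.4/9.7) * 10^(74.7/10) = 1.03444e+07
Sum = 1.89836e+06 + 2.36914e+06 + 1.03444e+07 = 1.46119e+07
Leq = 10*log10(1.46119e+07) = 71.647 dB


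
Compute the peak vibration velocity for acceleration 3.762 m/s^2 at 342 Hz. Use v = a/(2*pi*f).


omega = 2*pi*f = 2*pi*342 = 2148.85 rad/s
v = a / omega = 3.762 / 2148.85 = 0.0017507 m/s


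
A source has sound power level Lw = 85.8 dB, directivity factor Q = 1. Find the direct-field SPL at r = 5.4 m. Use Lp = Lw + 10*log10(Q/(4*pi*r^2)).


4*pi*r^2 = 4*pi*5.4^2 = 366.435 m^2
Q / (4*pi*r^2) = 1 / 366.435 = 0.002729
Lp = 85.8 + 10*log10(0.002729) = 60.16 dB


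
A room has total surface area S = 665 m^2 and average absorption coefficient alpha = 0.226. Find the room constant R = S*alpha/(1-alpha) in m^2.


R = 665 * 0.226 / (1 - 0.226) = 194.17 m^2


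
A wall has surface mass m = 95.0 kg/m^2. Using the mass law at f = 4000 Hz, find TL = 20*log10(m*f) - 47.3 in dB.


m * f = 95.0 * 4000 = 380000
20*log10(380000) = 111.596 dB
TL = 111.596 - 47.3 = 64.296 dB


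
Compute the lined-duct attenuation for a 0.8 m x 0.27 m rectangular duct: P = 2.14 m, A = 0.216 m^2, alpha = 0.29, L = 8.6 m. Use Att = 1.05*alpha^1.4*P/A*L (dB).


alpha^1.4 = 0.29^1.4 = 0.176749
Attenuation rate = 1.05 * alpha^1.4 * P / A
= 1.05 * 0.176749 * 2.14 / 0.216 = 1.83868 dB/m
Total Att = 1.83868 * 8.6 = 15.813 dB


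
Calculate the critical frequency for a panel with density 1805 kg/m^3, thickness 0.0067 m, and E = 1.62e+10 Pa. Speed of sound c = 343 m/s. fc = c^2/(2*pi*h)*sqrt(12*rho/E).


12*rho/E = 12*1805/1.62e+10 = 1.33704e-06
sqrt(12*rho/E) = sqrt(1.33704e-06) = 0.0011563
c^2/(2*pi*h) = 343^2/(2*pi*0.0067) = 2.79469e+06
fc = 2.79469e+06 * 0.0011563 = 3231.5 Hz


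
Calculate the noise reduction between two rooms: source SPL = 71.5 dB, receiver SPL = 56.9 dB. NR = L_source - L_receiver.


NR = L_source - L_receiver (difference between source and receiving room levels)
NR = 71.5 - 56.9 = 14.6 dB


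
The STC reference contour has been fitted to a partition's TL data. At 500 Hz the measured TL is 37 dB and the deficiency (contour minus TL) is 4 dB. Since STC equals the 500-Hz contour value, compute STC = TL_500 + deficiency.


By ASTM E413, STC = value of the fitted reference contour at 500 Hz.
Contour value at 500 Hz = TL_500 + deficiency = 37 + 4 = 41
STC = 41


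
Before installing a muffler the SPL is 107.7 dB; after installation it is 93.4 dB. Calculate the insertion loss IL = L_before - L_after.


Insertion loss = SPL without muffler - SPL with muffler
IL = 107.7 - 93.4 = 14.3 dB


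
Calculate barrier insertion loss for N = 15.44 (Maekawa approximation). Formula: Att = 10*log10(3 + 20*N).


3 + 20*N = 3 + 20*15.44 = 311.8
Att = 10*log10(311.8) = 24.939 dB


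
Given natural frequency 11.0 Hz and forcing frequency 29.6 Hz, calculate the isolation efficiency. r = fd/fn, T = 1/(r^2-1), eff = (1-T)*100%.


r = 29.6 / 11.0 = 2.69091
r^2 - 1 = 2.69091^2 - 1 = 6.241
T = 1/6.241 = 0.160231
Efficiency = (1 - 0.160231)*100 = 83.977 %


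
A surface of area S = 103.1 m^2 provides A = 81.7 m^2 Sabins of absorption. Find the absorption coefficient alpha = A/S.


Absorption coefficient = absorbed power / incident power
alpha = A / S = 81.7 / 103.1 = 0.79243


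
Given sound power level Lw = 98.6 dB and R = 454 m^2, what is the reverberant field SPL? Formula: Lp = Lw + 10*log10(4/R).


4/R = 4/454 = 0.00881057
Lp = 98.6 + 10*log10(0.00881057) = 78.05 dB


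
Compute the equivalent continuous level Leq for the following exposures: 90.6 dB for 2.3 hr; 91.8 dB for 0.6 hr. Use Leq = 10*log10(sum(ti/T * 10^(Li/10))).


T_total = 2.3 + 0.6 = 2.9 hr
(2.3/2.9) * 10^(90.6/10) = 9.10605e+08
(0.6/2.9) * 10^(91.8/10) = 3.13151e+08
Sum = 9.10605e+08 + 3.13151e+08 = 1.22376e+09
Leq = 10*log10(1.22376e+09) = 90.877 dB


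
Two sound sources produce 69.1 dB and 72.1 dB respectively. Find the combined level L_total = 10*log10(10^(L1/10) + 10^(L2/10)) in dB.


10^(69.1/10) = 8.12831e+06
10^(72.1/10) = 1.62181e+07
Sum = 8.12831e+06 + 1.62181e+07 = 2.43464e+07
L_total = 10*log10(2.43464e+07) = 73.864 dB


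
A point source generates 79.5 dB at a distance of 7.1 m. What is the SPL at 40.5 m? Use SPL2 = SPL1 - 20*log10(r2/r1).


r2/r1 = 40.5/7.1 = 5.70423
Correction = 20*log10(5.70423) = 15.1239 dB
SPL2 = 79.5 - 15.1239 = 64.376 dB


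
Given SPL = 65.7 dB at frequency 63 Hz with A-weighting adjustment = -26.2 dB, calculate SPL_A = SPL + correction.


A-weighting table: 63 Hz -> -26.2 dB correction
SPL_A = SPL + correction = 65.7 + (-26.2) = 39.5 dBA


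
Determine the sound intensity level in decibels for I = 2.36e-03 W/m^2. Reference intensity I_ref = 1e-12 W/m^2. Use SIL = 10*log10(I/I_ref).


I / I_ref = 2.36e-03 / 1e-12 = 2.36e+09
SIL = 10 * log10(2.36e+09) = 93.729 dB


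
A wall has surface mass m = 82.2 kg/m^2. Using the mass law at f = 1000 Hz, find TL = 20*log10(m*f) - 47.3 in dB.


m * f = 82.2 * 1000 = 82200
20*log10(82200) = 98.2974 dB
TL = 98.2974 - 47.3 = 50.997 dB


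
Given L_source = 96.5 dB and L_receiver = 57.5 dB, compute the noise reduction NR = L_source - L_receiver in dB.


NR = L_source - L_receiver (difference between source and receiving room levels)
NR = 96.5 - 57.5 = 39 dB


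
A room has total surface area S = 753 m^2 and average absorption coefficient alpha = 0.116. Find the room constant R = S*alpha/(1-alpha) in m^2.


R = 753 * 0.116 / (1 - 0.116) = 98.81 m^2


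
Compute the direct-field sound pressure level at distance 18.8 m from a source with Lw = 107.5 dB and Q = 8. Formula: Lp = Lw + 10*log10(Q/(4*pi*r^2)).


4*pi*r^2 = 4*pi*18.8^2 = 4441.46 m^2
Q / (4*pi*r^2) = 8 / 4441.46 = 0.00180121
Lp = 107.5 + 10*log10(0.00180121) = 80.056 dB


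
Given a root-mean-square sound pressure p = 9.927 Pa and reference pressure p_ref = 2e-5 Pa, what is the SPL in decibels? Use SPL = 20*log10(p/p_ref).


p / p_ref = 9.927 / 2e-5 = 496350
SPL = 20 * log10(496350) = 113.92 dB


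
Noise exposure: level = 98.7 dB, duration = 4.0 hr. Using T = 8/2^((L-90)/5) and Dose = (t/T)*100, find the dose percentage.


T_allowed = 8 / 2^((98.7 - 90)/5) = 2.39496 hr
Dose = 4.0 / 2.39496 * 100 = 167.02 %


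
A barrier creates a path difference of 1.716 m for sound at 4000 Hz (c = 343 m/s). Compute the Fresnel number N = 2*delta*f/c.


N = 2*delta*f/c = 2*delta/lambda, where lambda = c/f
lambda = 343 / 4000 = 0.08575 m
N = 2 * 1.716 / 0.08575 = 40.023


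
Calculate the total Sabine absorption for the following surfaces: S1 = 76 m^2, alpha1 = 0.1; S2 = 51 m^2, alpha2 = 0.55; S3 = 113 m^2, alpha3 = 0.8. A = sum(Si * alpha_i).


76 * 0.1 = 7.6
51 * 0.55 = 28.05
113 * 0.8 = 90.4
A_total = 7.6 + 28.05 + 90.4 = 126.05 m^2


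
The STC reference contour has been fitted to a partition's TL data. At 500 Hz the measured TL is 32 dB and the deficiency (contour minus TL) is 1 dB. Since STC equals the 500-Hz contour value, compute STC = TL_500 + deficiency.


By ASTM E413, STC = value of the fitted reference contour at 500 Hz.
Contour value at 500 Hz = TL_500 + deficiency = 32 + 1 = 33
STC = 33


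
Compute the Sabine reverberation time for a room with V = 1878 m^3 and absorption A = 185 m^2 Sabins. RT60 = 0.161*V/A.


RT60 = 0.161 * 1878 / 185 = 1.6344 s


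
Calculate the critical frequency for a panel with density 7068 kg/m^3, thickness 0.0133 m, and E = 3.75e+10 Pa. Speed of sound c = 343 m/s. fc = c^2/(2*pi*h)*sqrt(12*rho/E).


12*rho/E = 12*7068/3.75e+10 = 2.26176e-06
sqrt(12*rho/E) = sqrt(2.26176e-06) = 0.00150391
c^2/(2*pi*h) = 343^2/(2*pi*0.0133) = 1.40785e+06
fc = 1.40785e+06 * 0.00150391 = 2117.3 Hz


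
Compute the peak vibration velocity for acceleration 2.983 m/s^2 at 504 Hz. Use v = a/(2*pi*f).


omega = 2*pi*f = 2*pi*504 = 3166.73 rad/s
v = a / omega = 2.983 / 3166.73 = 0.00094198 m/s


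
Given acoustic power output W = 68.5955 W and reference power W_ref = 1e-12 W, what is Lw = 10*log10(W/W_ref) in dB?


W / W_ref = 68.5955 / 1e-12 = 6.85955e+13
Lw = 10 * log10(6.85955e+13) = 138.36 dB


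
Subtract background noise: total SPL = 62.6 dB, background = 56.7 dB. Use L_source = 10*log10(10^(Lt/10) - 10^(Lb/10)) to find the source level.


10^(62.6/10) = 1.8197e+06
10^(56.7/10) = 467735
Difference = 1.8197e+06 - 467735 = 1.35196e+06
L_source = 10*log10(1.35196e+06) = 61.31 dB


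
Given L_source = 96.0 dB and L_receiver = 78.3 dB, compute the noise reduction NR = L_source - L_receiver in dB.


NR = L_source - L_receiver (difference between source and receiving room levels)
NR = 96.0 - 78.3 = 17.7 dB


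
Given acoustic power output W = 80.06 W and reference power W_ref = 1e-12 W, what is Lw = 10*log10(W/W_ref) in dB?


W / W_ref = 80.06 / 1e-12 = 8.006e+13
Lw = 10 * log10(8.006e+13) = 139.03 dB


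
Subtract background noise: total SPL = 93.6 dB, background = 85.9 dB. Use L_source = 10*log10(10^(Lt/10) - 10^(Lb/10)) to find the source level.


10^(93.6/10) = 2.29087e+09
10^(85.9/10) = 3.89045e+08
Difference = 2.29087e+09 - 3.89045e+08 = 1.90182e+09
L_source = 10*log10(1.90182e+09) = 92.792 dB


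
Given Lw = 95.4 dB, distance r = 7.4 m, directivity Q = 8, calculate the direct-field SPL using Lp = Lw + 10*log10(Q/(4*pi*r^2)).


4*pi*r^2 = 4*pi*7.4^2 = 688.134 m^2
Q / (4*pi*r^2) = 8 / 688.134 = 0.0116256
Lp = 95.4 + 10*log10(0.0116256) = 76.054 dB


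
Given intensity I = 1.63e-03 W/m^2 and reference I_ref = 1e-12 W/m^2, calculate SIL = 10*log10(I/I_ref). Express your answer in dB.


I / I_ref = 1.63e-03 / 1e-12 = 1.63e+09
SIL = 10 * log10(1.63e+09) = 92.122 dB


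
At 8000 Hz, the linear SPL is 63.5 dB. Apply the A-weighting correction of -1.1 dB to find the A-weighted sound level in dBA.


A-weighting table: 8000 Hz -> -1.1 dB correction
SPL_A = SPL + correction = 63.5 + (-1.1) = 62.4 dBA


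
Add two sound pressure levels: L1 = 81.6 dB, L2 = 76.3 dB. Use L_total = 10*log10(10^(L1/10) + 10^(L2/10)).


10^(81.6/10) = 1.44544e+08
10^(76.3/10) = 4.2658e+07
Sum = 1.44544e+08 + 4.2658e+07 = 1.87202e+08
L_total = 10*log10(1.87202e+08) = 82.723 dB


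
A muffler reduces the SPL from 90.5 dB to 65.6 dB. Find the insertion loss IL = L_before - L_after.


Insertion loss = SPL without muffler - SPL with muffler
IL = 90.5 - 65.6 = 24.9 dB


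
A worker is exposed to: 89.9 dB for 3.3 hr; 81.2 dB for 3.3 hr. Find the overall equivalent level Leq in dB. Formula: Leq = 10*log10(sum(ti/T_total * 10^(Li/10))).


T_total = 3.3 + 3.3 = 6.6 hr
(3.3/6.6) * 10^(89.9/10) = 4.88619e+08
(3.3/6.6) * 10^(81.2/10) = 6.59128e+07
Sum = 4.88619e+08 + 6.59128e+07 = 5.54532e+08
Leq = 10*log10(5.54532e+08) = 87.439 dB


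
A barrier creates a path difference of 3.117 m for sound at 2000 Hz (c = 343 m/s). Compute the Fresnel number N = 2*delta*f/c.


N = 2*delta*f/c = 2*delta/lambda, where lambda = c/f
lambda = 343 / 2000 = 0.1715 m
N = 2 * 3.117 / 0.1715 = 36.35


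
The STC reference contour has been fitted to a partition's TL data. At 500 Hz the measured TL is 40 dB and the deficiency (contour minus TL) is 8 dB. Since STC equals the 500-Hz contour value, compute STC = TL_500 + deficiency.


By ASTM E413, STC = value of the fitted reference contour at 500 Hz.
Contour value at 500 Hz = TL_500 + deficiency = 40 + 8 = 48
STC = 48


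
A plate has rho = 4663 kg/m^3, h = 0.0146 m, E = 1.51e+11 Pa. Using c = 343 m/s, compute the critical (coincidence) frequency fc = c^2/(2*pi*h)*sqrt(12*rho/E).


12*rho/E = 12*4663/1.51e+11 = 3.7057e-07
sqrt(12*rho/E) = sqrt(3.7057e-07) = 0.000608745
c^2/(2*pi*h) = 343^2/(2*pi*0.0146) = 1.28249e+06
fc = 1.28249e+06 * 0.000608745 = 780.71 Hz


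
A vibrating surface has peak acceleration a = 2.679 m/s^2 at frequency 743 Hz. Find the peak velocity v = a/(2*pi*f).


omega = 2*pi*f = 2*pi*743 = 4668.41 rad/s
v = a / omega = 2.679 / 4668.41 = 0.00057386 m/s


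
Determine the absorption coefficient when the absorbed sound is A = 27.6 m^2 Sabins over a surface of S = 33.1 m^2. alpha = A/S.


Absorption coefficient = absorbed power / incident power
alpha = A / S = 27.6 / 33.1 = 0.83384


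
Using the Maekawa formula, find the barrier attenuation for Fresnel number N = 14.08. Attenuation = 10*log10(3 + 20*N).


3 + 20*N = 3 + 20*14.08 = 284.6
Att = 10*log10(284.6) = 24.542 dB


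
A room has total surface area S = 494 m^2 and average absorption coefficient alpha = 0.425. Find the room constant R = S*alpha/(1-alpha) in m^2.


R = 494 * 0.425 / (1 - 0.425) = 365.13 m^2


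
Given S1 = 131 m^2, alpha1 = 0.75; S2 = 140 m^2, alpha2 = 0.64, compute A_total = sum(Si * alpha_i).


131 * 0.75 = 98.25
140 * 0.64 = 89.6
A_total = 98.25 + 89.6 = 187.85 m^2


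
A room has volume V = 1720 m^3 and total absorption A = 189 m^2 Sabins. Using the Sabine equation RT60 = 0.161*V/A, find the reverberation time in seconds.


RT60 = 0.161 * 1720 / 189 = 1.4652 s


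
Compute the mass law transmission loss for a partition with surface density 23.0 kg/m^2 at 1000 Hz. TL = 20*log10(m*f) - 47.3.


m * f = 23.0 * 1000 = 23000
20*log10(23000) = 87.2346 dB
TL = 87.2346 - 47.3 = 39.935 dB


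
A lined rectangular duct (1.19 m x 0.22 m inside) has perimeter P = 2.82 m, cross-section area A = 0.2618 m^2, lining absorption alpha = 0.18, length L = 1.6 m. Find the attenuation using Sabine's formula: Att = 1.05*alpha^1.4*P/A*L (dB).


alpha^1.4 = 0.18^1.4 = 0.0906529
Attenuation rate = 1.05 * alpha^1.4 * P / A
= 1.05 * 0.0906529 * 2.82 / 0.2618 = 1.0253 dB/m
Total Att = 1.0253 * 1.6 = 1.6405 dB


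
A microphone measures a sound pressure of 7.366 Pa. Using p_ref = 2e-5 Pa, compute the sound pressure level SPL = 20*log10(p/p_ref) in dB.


p / p_ref = 7.366 / 2e-5 = 368300
SPL = 20 * log10(368300) = 111.32 dB


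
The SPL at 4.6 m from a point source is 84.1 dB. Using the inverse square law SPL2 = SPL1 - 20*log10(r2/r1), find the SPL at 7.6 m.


r2/r1 = 7.6/4.6 = 1.65217
Correction = 20*log10(1.65217) = 4.36109 dB
SPL2 = 84.1 - 4.36109 = 79.739 dB


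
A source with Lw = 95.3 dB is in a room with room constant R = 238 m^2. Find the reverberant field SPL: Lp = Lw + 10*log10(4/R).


4/R = 4/238 = 0.0168067
Lp = 95.3 + 10*log10(0.0168067) = 77.555 dB


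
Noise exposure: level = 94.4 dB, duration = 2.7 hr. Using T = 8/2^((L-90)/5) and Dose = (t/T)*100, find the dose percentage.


T_allowed = 8 / 2^((94.4 - 90)/5) = 4.34694 hr
Dose = 2.7 / 4.34694 * 100 = 62.113 %


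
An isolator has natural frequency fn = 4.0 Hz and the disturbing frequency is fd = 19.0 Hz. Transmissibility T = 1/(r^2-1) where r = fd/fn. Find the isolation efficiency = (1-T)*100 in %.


r = 19.0 / 4.0 = 4.75
r^2 - 1 = 4.75^2 - 1 = 21.5625
T = 1/21.5625 = 0.0463768
Efficiency = (1 - 0.0463768)*100 = 95.362 %


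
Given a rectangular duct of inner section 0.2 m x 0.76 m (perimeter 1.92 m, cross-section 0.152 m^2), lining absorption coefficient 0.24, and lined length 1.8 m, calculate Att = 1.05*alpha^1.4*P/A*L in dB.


alpha^1.4 = 0.24^1.4 = 0.135611
Attenuation rate = 1.05 * alpha^1.4 * P / A
= 1.05 * 0.135611 * 1.92 / 0.152 = 1.79863 dB/m
Total Att = 1.79863 * 1.8 = 3.2375 dB


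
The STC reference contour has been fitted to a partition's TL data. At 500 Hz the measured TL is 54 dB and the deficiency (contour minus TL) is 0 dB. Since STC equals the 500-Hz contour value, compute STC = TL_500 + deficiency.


By ASTM E413, STC = value of the fitted reference contour at 500 Hz.
Contour value at 500 Hz = TL_500 + deficiency = 54 + 0 = 54
STC = 54


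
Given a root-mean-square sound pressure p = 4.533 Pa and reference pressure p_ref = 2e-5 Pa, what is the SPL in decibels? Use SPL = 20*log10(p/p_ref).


p / p_ref = 4.533 / 2e-5 = 226650
SPL = 20 * log10(226650) = 107.11 dB


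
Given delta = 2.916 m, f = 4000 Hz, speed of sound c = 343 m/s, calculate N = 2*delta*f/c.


N = 2*delta*f/c = 2*delta/lambda, where lambda = c/f
lambda = 343 / 4000 = 0.08575 m
N = 2 * 2.916 / 0.08575 = 68.012


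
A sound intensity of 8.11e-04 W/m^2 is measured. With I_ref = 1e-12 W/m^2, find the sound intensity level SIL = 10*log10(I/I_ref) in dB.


I / I_ref = 8.11e-04 / 1e-12 = 8.11e+08
SIL = 10 * log10(8.11e+08) = 89.09 dB


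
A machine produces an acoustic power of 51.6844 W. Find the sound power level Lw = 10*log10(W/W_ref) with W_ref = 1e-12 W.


W / W_ref = 51.6844 / 1e-12 = 5.16844e+13
Lw = 10 * log10(5.16844e+13) = 137.13 dB
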